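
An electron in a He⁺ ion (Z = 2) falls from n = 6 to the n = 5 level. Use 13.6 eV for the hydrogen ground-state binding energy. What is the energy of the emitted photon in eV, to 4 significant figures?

The Bohr energies scale as Z², so for Z = 2: E_n = −54.40/n² eV.
E_6 = −54.40/36 = −1.511 eV and E_5 = −54.40/25 = −2.176 eV.
The photon energy is |E_6 − E_5| = 0.6649 eV.

0.6649 eV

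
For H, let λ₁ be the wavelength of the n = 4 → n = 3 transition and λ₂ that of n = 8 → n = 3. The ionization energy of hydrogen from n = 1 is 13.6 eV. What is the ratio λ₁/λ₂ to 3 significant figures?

λ ∝ 1/ΔE ∝ 1/(1/n_f² − 1/n_i²), and the Z² and hc factors cancel in the ratio.
λ₁/λ₂ = (1/3² − 1/8²)/(1/3² − 1/4²) = 0.09549/0.04861 = 1.96.

1.96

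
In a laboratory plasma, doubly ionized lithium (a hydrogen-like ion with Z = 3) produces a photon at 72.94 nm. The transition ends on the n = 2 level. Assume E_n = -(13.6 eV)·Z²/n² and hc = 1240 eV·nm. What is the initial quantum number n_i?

n_i = 3

The photon energy is ΔE = hc/λ = 1240 / 72.94 = 17.00 eV.
With Z = 3, ΔE = 122.4 × (1/n_f² − 1/n_i²), so 1/n_f² − 1/n_i² = 0.1389.
With n_f = 2: 1/n_i² = 1/4 − 0.1389 = 0.1111, so n_i ≈ 3.00.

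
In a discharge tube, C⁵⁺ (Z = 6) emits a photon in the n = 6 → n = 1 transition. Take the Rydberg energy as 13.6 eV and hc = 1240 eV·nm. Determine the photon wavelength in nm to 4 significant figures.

For Z = 6 the level energies scale as Z², so the effective Rydberg energy is 13.6 × 36 = 489.6 eV.
ΔE = 489.6 × (1/1² − 1/6²) = 489.6 × 0.9722 = 476.0 eV.
λ = hc/ΔE = 1240 / 476.0 = 2.605 nm.

2.605 nm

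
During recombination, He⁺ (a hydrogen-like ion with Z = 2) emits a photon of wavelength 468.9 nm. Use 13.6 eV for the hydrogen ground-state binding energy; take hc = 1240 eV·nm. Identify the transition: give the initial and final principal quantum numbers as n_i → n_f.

n_i = 4, n_f = 3

The photon energy is ΔE = hc/λ = 1240 / 468.9 = 2.644 eV.
With Z = 2, ΔE = 54.40 × (1/n_f² − 1/n_i²), so 1/n_f² − 1/n_i² = 0.04861.
Trying n_f = 3 gives 1/n_i² = 0.06250, i.e. n_i ≈ 4; this pair matches.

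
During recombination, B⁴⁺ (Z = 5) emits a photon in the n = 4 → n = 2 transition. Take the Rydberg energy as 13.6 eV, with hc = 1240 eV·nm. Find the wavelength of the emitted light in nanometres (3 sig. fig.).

For Z = 5 the level energies scale as Z², so the effective Rydberg energy is 13.6 × 25 = 340.0 eV.
ΔE = 340.0 × (1/2² − 1/4²) = 340.0 × 0.1875 = 63.75 eV.
λ = hc/ΔE = 1240 / 63.75 = 19.5 nm.

19.5 nm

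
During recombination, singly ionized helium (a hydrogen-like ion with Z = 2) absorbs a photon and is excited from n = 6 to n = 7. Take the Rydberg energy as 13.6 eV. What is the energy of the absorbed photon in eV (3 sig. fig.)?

The Bohr energies scale as Z², so for Z = 2: E_n = −54.40/n² eV.
E_7 = −54.40/49 = −1.110 eV and E_6 = −54.40/36 = −1.511 eV.
The photon energy is |E_7 − E_6| = 0.401 eV.

0.401 eV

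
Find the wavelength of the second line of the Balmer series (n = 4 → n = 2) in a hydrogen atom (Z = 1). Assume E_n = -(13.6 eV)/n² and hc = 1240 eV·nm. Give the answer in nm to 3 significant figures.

486 nm

The Balmer series terminates on n_f = 2; the second line has n_i = 2+2 = 4.
ΔE = 13.60 × (1/2² − 1/4²) = 2.550 eV.
λ = 1240 / 2.550 = 486 nm.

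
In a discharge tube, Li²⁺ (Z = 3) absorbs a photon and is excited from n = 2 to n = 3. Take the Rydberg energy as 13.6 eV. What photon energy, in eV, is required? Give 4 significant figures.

The Bohr energies scale as Z², so for Z = 3: E_n = −122.4/n² eV.
E_3 = −122.4/9 = −13.60 eV and E_2 = −122.4/4 = −30.60 eV.
The photon energy is |E_3 − E_2| = 17.00 eV.

17.00 eV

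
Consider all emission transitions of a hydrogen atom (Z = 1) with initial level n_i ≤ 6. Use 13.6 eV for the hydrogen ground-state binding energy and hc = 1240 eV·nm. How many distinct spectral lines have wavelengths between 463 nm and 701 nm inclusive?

2

Enumerate all n_i → n_f pairs with 1 ≤ n_f < n_i ≤ 6 and compute λ = 1240 / [13.6·1·(1/n_f² − 1/n_i²)].
Lines falling in [463, 701] nm: 4→2 (486.3 nm), 3→2 (656.5 nm).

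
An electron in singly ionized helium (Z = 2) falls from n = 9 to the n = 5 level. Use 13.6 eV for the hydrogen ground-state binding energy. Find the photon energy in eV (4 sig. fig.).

The Bohr energies scale as Z², so for Z = 2: E_n = −54.40/n² eV.
E_9 = −54.40/81 = −0.6716 eV and E_5 = −54.40/25 = −2.176 eV.
The photon energy is |E_9 − E_5| = 1.504 eV.

1.504 eV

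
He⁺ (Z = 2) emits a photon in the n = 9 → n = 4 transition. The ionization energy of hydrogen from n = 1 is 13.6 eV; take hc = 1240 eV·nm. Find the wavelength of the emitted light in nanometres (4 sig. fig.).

454.5 nm

For Z = 2 the level energies scale as Z², so the effective Rydberg energy is 13.6 × 4 = 54.40 eV.
ΔE = 54.40 × (1/4² − 1/9²) = 54.40 × 0.05015 = 2.728 eV.
λ = hc/ΔE = 1240 / 2.728 = 454.5 nm.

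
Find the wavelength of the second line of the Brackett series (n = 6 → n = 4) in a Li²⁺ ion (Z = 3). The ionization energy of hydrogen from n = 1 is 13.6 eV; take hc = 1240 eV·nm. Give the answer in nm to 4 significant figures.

291.8 nm

The Brackett series terminates on n_f = 4; the second line has n_i = 4+2 = 6.
ΔE = 122.4 × (1/4² − 1/6²) = 4.250 eV.
λ = 1240 / 4.250 = 291.8 nm.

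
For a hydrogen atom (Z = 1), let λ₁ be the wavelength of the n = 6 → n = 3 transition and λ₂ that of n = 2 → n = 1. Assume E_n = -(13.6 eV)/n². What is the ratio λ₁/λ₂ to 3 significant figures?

λ ∝ 1/ΔE ∝ 1/(1/n_f² − 1/n_i²), and the Z² and hc factors cancel in the ratio.
λ₁/λ₂ = (1/1² − 1/2²)/(1/3² − 1/6²) = 0.7500/0.08333 = 9.00.

9.00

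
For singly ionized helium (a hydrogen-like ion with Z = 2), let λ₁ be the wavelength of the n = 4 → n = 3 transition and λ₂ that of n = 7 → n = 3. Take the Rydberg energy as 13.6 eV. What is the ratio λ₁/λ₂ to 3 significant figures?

1.87

λ ∝ 1/ΔE ∝ 1/(1/n_f² − 1/n_i²), and the Z² and hc factors cancel in the ratio.
λ₁/λ₂ = (1/3² − 1/7²)/(1/3² − 1/4²) = 0.09070/0.04861 = 1.87.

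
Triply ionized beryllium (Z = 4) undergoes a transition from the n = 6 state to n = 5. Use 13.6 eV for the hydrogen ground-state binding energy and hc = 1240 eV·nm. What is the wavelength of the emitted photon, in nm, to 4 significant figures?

466.2 nm

For Z = 4 the level energies scale as Z², so the effective Rydberg energy is 13.6 × 16 = 217.6 eV.
ΔE = 217.6 × (1/5² − 1/6²) = 217.6 × 0.01222 = 2.660 eV.
λ = hc/ΔE = 1240 / 2.660 = 466.2 nm.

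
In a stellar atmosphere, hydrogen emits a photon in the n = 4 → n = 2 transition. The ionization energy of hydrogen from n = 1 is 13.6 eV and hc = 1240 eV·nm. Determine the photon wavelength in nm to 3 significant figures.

486 nm

ΔE = 13.60 × (1/2² − 1/4²) = 13.60 × 0.1875 = 2.550 eV.
λ = hc/ΔE = 1240 / 2.550 = 486 nm.
This line belongs to the Balmer series.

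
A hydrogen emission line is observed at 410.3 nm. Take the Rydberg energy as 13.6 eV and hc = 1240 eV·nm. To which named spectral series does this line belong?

Balmer

ΔE = 1240/410.3 = 3.022 eV.
This matches 13.6 × (1/2² − 1/6²), so n_f = 2: the Balmer series.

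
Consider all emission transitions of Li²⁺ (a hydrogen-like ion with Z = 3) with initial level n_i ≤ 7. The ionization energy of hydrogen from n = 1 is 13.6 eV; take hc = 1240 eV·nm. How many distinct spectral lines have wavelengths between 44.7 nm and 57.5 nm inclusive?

3

Enumerate all n_i → n_f pairs with 1 ≤ n_f < n_i ≤ 7 and compute λ = 1240 / [13.6·9·(1/n_f² − 1/n_i²)].
Lines falling in [44.7, 57.5] nm: 6→2 (45.59 nm), 5→2 (48.24 nm), 4→2 (54.03 nm).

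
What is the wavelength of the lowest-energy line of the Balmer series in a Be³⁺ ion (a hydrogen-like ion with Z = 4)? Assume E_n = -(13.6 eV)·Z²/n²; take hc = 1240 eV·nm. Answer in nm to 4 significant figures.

The Balmer series terminates on n_f = 2; the first line has n_i = 2+1 = 3.
ΔE = 217.6 × (1/2² − 1/3²) = 30.22 eV.
λ = 1240 / 30.22 = 41.03 nm.

41.03 nm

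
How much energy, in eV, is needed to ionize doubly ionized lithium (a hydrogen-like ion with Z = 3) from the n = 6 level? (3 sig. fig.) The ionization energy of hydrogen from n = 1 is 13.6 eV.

3.40 eV

E_n = −13.6 Z²/n² = −122.4/n² eV for Z = 3.
E_6 = −122.4/36 = −3.40 eV, so ionization (to E = 0) requires 3.40 eV.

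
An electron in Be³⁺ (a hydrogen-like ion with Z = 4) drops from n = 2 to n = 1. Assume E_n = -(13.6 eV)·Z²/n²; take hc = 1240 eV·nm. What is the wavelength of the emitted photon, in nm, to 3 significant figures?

For Z = 4 the level energies scale as Z², so the effective Rydberg energy is 13.6 × 16 = 217.6 eV.
ΔE = 217.6 × (1/1² − 1/2²) = 217.6 × 0.7500 = 163.2 eV.
λ = hc/ΔE = 1240 / 163.2 = 7.60 nm.

7.60 nm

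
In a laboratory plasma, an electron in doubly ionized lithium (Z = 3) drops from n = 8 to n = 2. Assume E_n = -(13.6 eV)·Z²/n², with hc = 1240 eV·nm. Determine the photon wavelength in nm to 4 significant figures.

For Z = 3 the level energies scale as Z², so the effective Rydberg energy is 13.6 × 9 = 122.4 eV.
ΔE = 122.4 × (1/2² − 1/8²) = 122.4 × 0.2344 = 28.69 eV.
λ = hc/ΔE = 1240 / 28.69 = 43.22 nm.

43.22 nm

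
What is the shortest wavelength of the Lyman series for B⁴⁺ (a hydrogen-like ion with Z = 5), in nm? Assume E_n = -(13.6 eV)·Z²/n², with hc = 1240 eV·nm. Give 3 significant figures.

3.65 nm

The Lyman series has lower level n_f = 1; the series limit corresponds to n_i → ∞.
ΔE_max = 13.6 × 25 / 1² = 340.0 eV.
λ_min = 1240 / 340.0 = 3.65 nm.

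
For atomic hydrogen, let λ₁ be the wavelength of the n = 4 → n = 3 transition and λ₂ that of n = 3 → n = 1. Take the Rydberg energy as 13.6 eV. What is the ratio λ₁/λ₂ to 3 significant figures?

λ ∝ 1/ΔE ∝ 1/(1/n_f² − 1/n_i²), and the Z² and hc factors cancel in the ratio.
λ₁/λ₂ = (1/1² − 1/3²)/(1/3² − 1/4²) = 0.8889/0.04861 = 18.3.

18.3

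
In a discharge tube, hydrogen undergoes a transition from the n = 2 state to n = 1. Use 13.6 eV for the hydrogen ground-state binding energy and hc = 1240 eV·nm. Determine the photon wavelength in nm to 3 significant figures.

122 nm

ΔE = 13.60 × (1/1² − 1/2²) = 13.60 × 0.7500 = 10.20 eV.
λ = hc/ΔE = 1240 / 10.20 = 122 nm.
This line belongs to the Lyman series.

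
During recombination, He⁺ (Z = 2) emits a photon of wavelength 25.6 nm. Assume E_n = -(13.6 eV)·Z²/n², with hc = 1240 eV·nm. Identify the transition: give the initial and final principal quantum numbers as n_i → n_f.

The photon energy is ΔE = hc/λ = 1240 / 25.6 = 48.44 eV.
With Z = 2, ΔE = 54.40 × (1/n_f² − 1/n_i²), so 1/n_f² − 1/n_i² = 0.8904.
Trying n_f = 1 gives 1/n_i² = 0.1096, i.e. n_i ≈ 3; this pair matches.

n_i = 3, n_f = 1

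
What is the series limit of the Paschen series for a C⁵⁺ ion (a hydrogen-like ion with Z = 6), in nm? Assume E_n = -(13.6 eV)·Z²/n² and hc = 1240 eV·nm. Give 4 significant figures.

22.79 nm

The Paschen series has lower level n_f = 3; the series limit corresponds to n_i → ∞.
ΔE_max = 13.6 × 36 / 3² = 54.40 eV.
λ_min = 1240 / 54.40 = 22.79 nm.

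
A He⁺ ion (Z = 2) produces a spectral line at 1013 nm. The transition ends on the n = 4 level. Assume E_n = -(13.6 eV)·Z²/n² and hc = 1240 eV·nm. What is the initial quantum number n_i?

n_i = 5

The photon energy is ΔE = hc/λ = 1240 / 1013 = 1.224 eV.
With Z = 2, ΔE = 54.40 × (1/n_f² − 1/n_i²), so 1/n_f² − 1/n_i² = 0.02250.
With n_f = 4: 1/n_i² = 1/16 − 0.02250 = 0.04000, so n_i ≈ 5.00.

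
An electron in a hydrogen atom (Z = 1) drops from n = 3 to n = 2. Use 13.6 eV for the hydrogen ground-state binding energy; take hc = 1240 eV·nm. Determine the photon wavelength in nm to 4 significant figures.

ΔE = 13.60 × (1/2² − 1/3²) = 13.60 × 0.1389 = 1.889 eV.
λ = hc/ΔE = 1240 / 1.889 = 656.5 nm.
This line belongs to the Balmer series.

656.5 nm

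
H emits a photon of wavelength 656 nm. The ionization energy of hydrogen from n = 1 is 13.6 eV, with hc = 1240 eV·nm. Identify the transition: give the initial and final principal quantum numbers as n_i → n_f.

n_i = 3, n_f = 2

The photon energy is ΔE = hc/λ = 1240 / 656 = 1.890 eV.
With Z = 1, ΔE = 13.60 × (1/n_f² − 1/n_i²), so 1/n_f² − 1/n_i² = 0.1390.
Trying n_f = 2 gives 1/n_i² = 0.1110, i.e. n_i ≈ 3; this pair matches.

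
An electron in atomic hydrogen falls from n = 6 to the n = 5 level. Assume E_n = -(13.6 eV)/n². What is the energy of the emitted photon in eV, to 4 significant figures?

0.1662 eV

E_6 = −13.60/36 = −0.3778 eV and E_5 = −13.60/25 = −0.5440 eV.
The photon energy is |E_6 − E_5| = 0.1662 eV.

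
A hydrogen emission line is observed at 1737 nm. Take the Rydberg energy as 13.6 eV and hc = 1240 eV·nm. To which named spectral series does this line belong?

Brackett

ΔE = 1240/1737 = 0.7139 eV.
This matches 13.6 × (1/4² − 1/10²), so n_f = 4: the Brackett series.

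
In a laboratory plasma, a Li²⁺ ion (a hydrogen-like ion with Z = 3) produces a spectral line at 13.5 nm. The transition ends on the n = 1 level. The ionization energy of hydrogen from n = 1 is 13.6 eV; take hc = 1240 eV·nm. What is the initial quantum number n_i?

The photon energy is ΔE = hc/λ = 1240 / 13.5 = 91.85 eV.
With Z = 3, ΔE = 122.4 × (1/n_f² − 1/n_i²), so 1/n_f² − 1/n_i² = 0.7504.
With n_f = 1: 1/n_i² = 1/1 − 0.7504 = 0.2496, so n_i ≈ 2.00.

n_i = 2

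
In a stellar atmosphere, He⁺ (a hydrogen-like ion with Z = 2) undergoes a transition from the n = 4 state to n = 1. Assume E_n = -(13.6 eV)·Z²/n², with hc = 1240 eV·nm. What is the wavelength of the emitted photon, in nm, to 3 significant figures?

24.3 nm

For Z = 2 the level energies scale as Z², so the effective Rydberg energy is 13.6 × 4 = 54.40 eV.
ΔE = 54.40 × (1/1² − 1/4²) = 54.40 × 0.9375 = 51.00 eV.
λ = hc/ΔE = 1240 / 51.00 = 24.3 nm.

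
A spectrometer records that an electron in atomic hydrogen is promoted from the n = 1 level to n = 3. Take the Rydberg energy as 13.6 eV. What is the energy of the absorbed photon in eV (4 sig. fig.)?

E_3 = −13.60/9 = −1.511 eV and E_1 = −13.60/1 = −13.60 eV.
The photon energy is |E_3 − E_1| = 12.09 eV.

12.09 eV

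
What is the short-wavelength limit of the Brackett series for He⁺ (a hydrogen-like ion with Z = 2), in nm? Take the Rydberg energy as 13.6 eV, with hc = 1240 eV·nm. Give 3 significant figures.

The Brackett series has lower level n_f = 4; the series limit corresponds to n_i → ∞.
ΔE_max = 13.6 × 4 / 4² = 3.400 eV.
λ_min = 1240 / 3.400 = 365 nm.

365 nm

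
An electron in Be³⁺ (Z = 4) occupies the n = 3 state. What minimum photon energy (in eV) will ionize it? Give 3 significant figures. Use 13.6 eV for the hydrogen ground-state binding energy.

E_n = −13.6 Z²/n² = −217.6/n² eV for Z = 4.
E_3 = −217.6/9 = −24.2 eV, so ionization (to E = 0) requires 24.2 eV.

24.2 eV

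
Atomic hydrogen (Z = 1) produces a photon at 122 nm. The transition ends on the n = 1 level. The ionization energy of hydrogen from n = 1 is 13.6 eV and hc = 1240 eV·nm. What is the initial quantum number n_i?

n_i = 2

The photon energy is ΔE = hc/λ = 1240 / 122 = 10.16 eV.
With Z = 1, ΔE = 13.60 × (1/n_f² − 1/n_i²), so 1/n_f² − 1/n_i² = 0.7473.
With n_f = 1: 1/n_i² = 1/1 − 0.7473 = 0.2527, so n_i ≈ 1.99.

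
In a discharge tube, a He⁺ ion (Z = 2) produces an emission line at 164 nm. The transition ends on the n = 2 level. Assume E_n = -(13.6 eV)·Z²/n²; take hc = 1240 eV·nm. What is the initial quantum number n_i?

n_i = 3

The photon energy is ΔE = hc/λ = 1240 / 164 = 7.561 eV.
With Z = 2, ΔE = 54.40 × (1/n_f² − 1/n_i²), so 1/n_f² − 1/n_i² = 0.1390.
With n_f = 2: 1/n_i² = 1/4 − 0.1390 = 0.1110, so n_i ≈ 3.00.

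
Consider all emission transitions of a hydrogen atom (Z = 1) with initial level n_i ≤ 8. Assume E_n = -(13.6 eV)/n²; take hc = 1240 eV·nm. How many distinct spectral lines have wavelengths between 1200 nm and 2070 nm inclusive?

Enumerate all n_i → n_f pairs with 1 ≤ n_f < n_i ≤ 8 and compute λ = 1240 / [13.6·1·(1/n_f² − 1/n_i²)].
Lines falling in [1200, 2070] nm: 5→3 (1282 nm), 4→3 (1876 nm), 8→4 (1945 nm).

3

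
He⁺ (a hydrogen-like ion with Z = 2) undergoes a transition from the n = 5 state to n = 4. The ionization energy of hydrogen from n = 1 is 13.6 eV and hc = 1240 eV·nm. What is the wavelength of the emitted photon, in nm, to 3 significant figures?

For Z = 2 the level energies scale as Z², so the effective Rydberg energy is 13.6 × 4 = 54.40 eV.
ΔE = 54.40 × (1/4² − 1/5²) = 54.40 × 0.02250 = 1.224 eV.
λ = hc/ΔE = 1240 / 1.224 = 1010 nm.

1010 nm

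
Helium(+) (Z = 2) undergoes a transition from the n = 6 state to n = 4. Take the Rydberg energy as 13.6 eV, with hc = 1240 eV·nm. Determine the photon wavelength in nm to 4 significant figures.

656.5 nm

For Z = 2 the level energies scale as Z², so the effective Rydberg energy is 13.6 × 4 = 54.40 eV.
ΔE = 54.40 × (1/4² − 1/6²) = 54.40 × 0.03472 = 1.889 eV.
λ = hc/ΔE = 1240 / 1.889 = 656.5 nm.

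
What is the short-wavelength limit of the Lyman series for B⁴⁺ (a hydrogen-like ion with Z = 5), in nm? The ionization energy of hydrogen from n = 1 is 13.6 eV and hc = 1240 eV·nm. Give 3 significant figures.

The Lyman series has lower level n_f = 1; the series limit corresponds to n_i → ∞.
ΔE_max = 13.6 × 25 / 1² = 340.0 eV.
λ_min = 1240 / 340.0 = 3.65 nm.

3.65 nm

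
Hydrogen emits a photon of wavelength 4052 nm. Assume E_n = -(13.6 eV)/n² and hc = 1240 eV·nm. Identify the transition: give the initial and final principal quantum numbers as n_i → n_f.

The photon energy is ΔE = hc/λ = 1240 / 4052 = 0.3060 eV.
With Z = 1, ΔE = 13.60 × (1/n_f² − 1/n_i²), so 1/n_f² − 1/n_i² = 0.02250.
Trying n_f = 4 gives 1/n_i² = 0.04000, i.e. n_i ≈ 5; this pair matches.

n_i = 5, n_f = 4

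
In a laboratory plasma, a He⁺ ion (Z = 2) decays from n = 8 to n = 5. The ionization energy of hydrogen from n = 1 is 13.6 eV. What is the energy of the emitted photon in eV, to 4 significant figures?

The Bohr energies scale as Z², so for Z = 2: E_n = −54.40/n² eV.
E_8 = −54.40/64 = −0.8500 eV and E_5 = −54.40/25 = −2.176 eV.
The photon energy is |E_8 − E_5| = 1.326 eV.

1.326 eV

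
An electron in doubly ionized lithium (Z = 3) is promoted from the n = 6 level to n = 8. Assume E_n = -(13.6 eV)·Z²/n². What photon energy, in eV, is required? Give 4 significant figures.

1.488 eV

The Bohr energies scale as Z², so for Z = 3: E_n = −122.4/n² eV.
E_8 = −122.4/64 = −1.913 eV and E_6 = −122.4/36 = −3.400 eV.
The photon energy is |E_8 − E_6| = 1.488 eV.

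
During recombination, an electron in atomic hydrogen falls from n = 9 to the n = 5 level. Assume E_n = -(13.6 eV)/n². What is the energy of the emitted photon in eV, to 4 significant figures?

0.3761 eV

E_9 = −13.60/81 = −0.1679 eV and E_5 = −13.60/25 = −0.5440 eV.
The photon energy is |E_9 − E_5| = 0.3761 eV.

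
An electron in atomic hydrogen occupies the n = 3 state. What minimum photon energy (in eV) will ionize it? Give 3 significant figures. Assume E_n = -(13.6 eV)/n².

1.51 eV

E_3 = −13.60/9 = −1.51 eV, so ionization (to E = 0) requires 1.51 eV.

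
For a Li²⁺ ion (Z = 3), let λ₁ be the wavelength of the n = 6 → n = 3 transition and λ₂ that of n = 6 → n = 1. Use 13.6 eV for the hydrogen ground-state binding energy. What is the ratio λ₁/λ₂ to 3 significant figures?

λ ∝ 1/ΔE ∝ 1/(1/n_f² − 1/n_i²), and the Z² and hc factors cancel in the ratio.
λ₁/λ₂ = (1/1² − 1/6²)/(1/3² − 1/6²) = 0.9722/0.08333 = 11.7.

11.7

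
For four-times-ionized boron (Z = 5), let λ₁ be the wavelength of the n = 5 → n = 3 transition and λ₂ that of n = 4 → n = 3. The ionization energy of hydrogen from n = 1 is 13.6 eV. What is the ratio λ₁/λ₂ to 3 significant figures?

λ ∝ 1/ΔE ∝ 1/(1/n_f² − 1/n_i²), and the Z² and hc factors cancel in the ratio.
λ₁/λ₂ = (1/3² − 1/4²)/(1/3² − 1/5²) = 0.04861/0.07111 = 0.684.

0.684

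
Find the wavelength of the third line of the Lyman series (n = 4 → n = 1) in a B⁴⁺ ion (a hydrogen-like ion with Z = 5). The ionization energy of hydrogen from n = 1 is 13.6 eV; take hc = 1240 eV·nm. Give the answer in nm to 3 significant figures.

The Lyman series terminates on n_f = 1; the third line has n_i = 1+3 = 4.
ΔE = 340.0 × (1/1² − 1/4²) = 318.8 eV.
λ = 1240 / 318.8 = 3.89 nm.

3.89 nm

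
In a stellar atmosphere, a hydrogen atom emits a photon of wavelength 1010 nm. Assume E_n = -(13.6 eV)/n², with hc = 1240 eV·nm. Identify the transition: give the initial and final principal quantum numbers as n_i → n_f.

n_i = 7, n_f = 3

The photon energy is ΔE = hc/λ = 1240 / 1010 = 1.228 eV.
With Z = 1, ΔE = 13.60 × (1/n_f² − 1/n_i²), so 1/n_f² − 1/n_i² = 0.09027.
Trying n_f = 3 gives 1/n_i² = 0.02084, i.e. n_i ≈ 7; this pair matches.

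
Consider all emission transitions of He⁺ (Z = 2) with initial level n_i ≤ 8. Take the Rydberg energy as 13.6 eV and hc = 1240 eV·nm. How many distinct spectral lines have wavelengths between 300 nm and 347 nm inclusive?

1

Enumerate all n_i → n_f pairs with 1 ≤ n_f < n_i ≤ 8 and compute λ = 1240 / [13.6·4·(1/n_f² − 1/n_i²)].
Lines falling in [300, 347] nm: 5→3 (320.5 nm).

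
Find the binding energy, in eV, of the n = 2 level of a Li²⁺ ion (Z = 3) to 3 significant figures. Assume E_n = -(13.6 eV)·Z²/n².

30.6 eV

E_n = −13.6 Z²/n² = −122.4/n² eV for Z = 3.
E_2 = −122.4/4 = −30.6 eV, so ionization (to E = 0) requires 30.6 eV.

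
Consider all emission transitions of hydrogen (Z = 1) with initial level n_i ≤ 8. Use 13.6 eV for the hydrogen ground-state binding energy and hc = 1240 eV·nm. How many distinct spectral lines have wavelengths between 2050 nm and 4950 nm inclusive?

Enumerate all n_i → n_f pairs with 1 ≤ n_f < n_i ≤ 8 and compute λ = 1240 / [13.6·1·(1/n_f² − 1/n_i²)].
Lines falling in [2050, 4950] nm: 7→4 (2166 nm), 6→4 (2626 nm), 8→5 (3741 nm), 5→4 (4052 nm), 7→5 (4654 nm).

5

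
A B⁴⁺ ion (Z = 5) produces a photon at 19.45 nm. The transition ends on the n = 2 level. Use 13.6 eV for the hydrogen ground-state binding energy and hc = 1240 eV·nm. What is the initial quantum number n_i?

n_i = 4

The photon energy is ΔE = hc/λ = 1240 / 19.45 = 63.75 eV.
With Z = 5, ΔE = 340.0 × (1/n_f² − 1/n_i²), so 1/n_f² − 1/n_i² = 0.1875.
With n_f = 2: 1/n_i² = 1/4 − 0.1875 = 0.06249, so n_i ≈ 4.00.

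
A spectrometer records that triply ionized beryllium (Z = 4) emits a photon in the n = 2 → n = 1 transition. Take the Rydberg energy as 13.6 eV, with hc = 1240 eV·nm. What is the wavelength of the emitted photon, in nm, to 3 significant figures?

7.60 nm

For Z = 4 the level energies scale as Z², so the effective Rydberg energy is 13.6 × 16 = 217.6 eV.
ΔE = 217.6 × (1/1² − 1/2²) = 217.6 × 0.7500 = 163.2 eV.
λ = hc/ΔE = 1240 / 163.2 = 7.60 nm.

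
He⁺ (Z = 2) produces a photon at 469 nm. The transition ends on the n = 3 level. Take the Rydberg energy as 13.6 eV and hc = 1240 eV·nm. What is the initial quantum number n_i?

The photon energy is ΔE = hc/λ = 1240 / 469 = 2.644 eV.
With Z = 2, ΔE = 54.40 × (1/n_f² − 1/n_i²), so 1/n_f² − 1/n_i² = 0.04860.
With n_f = 3: 1/n_i² = 1/9 − 0.04860 = 0.06251, so n_i ≈ 4.00.

n_i = 4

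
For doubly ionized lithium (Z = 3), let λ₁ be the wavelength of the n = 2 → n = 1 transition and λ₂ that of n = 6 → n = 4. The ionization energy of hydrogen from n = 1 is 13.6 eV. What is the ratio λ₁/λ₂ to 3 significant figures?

0.0463

λ ∝ 1/ΔE ∝ 1/(1/n_f² − 1/n_i²), and the Z² and hc factors cancel in the ratio.
λ₁/λ₂ = (1/4² − 1/6²)/(1/1² − 1/2²) = 0.03472/0.7500 = 0.0463.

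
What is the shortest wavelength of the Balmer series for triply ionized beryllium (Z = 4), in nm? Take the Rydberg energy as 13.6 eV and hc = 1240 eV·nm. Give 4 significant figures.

The Balmer series has lower level n_f = 2; the series limit corresponds to n_i → ∞.
ΔE_max = 13.6 × 16 / 2² = 54.40 eV.
λ_min = 1240 / 54.40 = 22.79 nm.

22.79 nm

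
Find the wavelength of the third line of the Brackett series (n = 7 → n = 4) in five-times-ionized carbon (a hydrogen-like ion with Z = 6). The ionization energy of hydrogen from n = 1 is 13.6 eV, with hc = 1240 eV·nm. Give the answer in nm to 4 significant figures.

The Brackett series terminates on n_f = 4; the third line has n_i = 4+3 = 7.
ΔE = 489.6 × (1/4² − 1/7²) = 20.61 eV.
λ = 1240 / 20.61 = 60.17 nm.

60.17 nm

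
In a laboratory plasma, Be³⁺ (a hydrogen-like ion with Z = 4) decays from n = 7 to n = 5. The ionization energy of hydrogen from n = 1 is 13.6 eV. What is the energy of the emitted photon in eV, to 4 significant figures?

4.263 eV

The Bohr energies scale as Z², so for Z = 4: E_n = −217.6/n² eV.
E_7 = −217.6/49 = −4.441 eV and E_5 = −217.6/25 = −8.704 eV.
The photon energy is |E_7 − E_5| = 4.263 eV.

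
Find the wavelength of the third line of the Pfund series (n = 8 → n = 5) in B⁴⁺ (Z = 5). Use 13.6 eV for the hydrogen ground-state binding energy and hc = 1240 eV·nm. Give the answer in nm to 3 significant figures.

The Pfund series terminates on n_f = 5; the third line has n_i = 5+3 = 8.
ΔE = 340.0 × (1/5² − 1/8²) = 8.288 eV.
λ = 1240 / 8.288 = 150 nm.

150 nm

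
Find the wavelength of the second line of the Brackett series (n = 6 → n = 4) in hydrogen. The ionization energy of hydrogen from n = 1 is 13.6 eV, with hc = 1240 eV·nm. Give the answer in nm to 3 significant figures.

The Brackett series terminates on n_f = 4; the second line has n_i = 4+2 = 6.
ΔE = 13.60 × (1/4² − 1/6²) = 0.4722 eV.
λ = 1240 / 0.4722 = 2630 nm.

2630 nm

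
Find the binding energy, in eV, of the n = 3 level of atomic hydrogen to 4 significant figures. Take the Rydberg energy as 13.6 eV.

1.511 eV

E_3 = −13.60/9 = −1.511 eV, so ionization (to E = 0) requires 1.511 eV.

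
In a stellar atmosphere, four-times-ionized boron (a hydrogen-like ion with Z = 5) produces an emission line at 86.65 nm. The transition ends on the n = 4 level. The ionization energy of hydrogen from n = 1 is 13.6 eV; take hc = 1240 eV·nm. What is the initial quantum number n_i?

n_i = 7

The photon energy is ΔE = hc/λ = 1240 / 86.65 = 14.31 eV.
With Z = 5, ΔE = 340.0 × (1/n_f² − 1/n_i²), so 1/n_f² − 1/n_i² = 0.04209.
With n_f = 4: 1/n_i² = 1/16 − 0.04209 = 0.02041, so n_i ≈ 7.00.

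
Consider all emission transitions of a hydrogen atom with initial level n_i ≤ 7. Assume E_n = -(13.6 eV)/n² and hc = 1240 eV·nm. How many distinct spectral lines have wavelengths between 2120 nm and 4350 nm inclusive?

Enumerate all n_i → n_f pairs with 1 ≤ n_f < n_i ≤ 7 and compute λ = 1240 / [13.6·1·(1/n_f² − 1/n_i²)].
Lines falling in [2120, 4350] nm: 7→4 (2166 nm), 6→4 (2626 nm), 5→4 (4052 nm).

3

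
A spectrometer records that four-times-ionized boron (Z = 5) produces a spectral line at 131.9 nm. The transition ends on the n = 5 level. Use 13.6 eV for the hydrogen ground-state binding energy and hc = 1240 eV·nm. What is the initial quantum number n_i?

n_i = 9

The photon energy is ΔE = hc/λ = 1240 / 131.9 = 9.401 eV.
With Z = 5, ΔE = 340.0 × (1/n_f² − 1/n_i²), so 1/n_f² − 1/n_i² = 0.02765.
With n_f = 5: 1/n_i² = 1/25 − 0.02765 = 0.01235, so n_i ≈ 9.00.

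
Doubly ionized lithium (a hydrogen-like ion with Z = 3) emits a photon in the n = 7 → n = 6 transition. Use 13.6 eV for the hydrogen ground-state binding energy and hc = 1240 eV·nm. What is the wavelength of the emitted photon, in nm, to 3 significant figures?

For Z = 3 the level energies scale as Z², so the effective Rydberg energy is 13.6 × 9 = 122.4 eV.
ΔE = 122.4 × (1/6² − 1/7²) = 122.4 × 0.007370 = 0.9020 eV.
λ = hc/ΔE = 1240 / 0.9020 = 1370 nm.

1370 nm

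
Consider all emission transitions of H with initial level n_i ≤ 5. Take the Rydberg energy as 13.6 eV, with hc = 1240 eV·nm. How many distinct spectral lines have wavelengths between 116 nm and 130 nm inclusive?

Enumerate all n_i → n_f pairs with 1 ≤ n_f < n_i ≤ 5 and compute λ = 1240 / [13.6·1·(1/n_f² − 1/n_i²)].
Lines falling in [116, 130] nm: 2→1 (121.6 nm).

1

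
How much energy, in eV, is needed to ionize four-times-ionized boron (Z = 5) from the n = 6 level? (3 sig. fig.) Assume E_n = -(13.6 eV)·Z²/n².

E_n = −13.6 Z²/n² = −340.0/n² eV for Z = 5.
E_6 = −340.0/36 = −9.44 eV, so ionization (to E = 0) requires 9.44 eV.

9.44 eV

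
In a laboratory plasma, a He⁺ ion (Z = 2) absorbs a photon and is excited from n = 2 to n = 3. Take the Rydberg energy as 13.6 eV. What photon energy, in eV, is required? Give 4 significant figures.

The Bohr energies scale as Z², so for Z = 2: E_n = −54.40/n² eV.
E_3 = −54.40/9 = −6.044 eV and E_2 = −54.40/4 = −13.60 eV.
The photon energy is |E_3 − E_2| = 7.556 eV.

7.556 eV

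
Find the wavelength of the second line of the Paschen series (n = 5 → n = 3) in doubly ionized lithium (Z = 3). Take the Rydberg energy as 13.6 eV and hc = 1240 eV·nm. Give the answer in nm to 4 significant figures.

142.5 nm

The Paschen series terminates on n_f = 3; the second line has n_i = 3+2 = 5.
ΔE = 122.4 × (1/3² − 1/5²) = 8.704 eV.
λ = 1240 / 8.704 = 142.5 nm.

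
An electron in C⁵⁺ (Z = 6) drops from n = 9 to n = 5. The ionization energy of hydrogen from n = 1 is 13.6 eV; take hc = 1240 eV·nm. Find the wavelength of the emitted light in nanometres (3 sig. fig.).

91.6 nm

For Z = 6 the level energies scale as Z², so the effective Rydberg energy is 13.6 × 36 = 489.6 eV.
ΔE = 489.6 × (1/5² − 1/9²) = 489.6 × 0.02765 = 13.54 eV.
λ = hc/ΔE = 1240 / 13.54 = 91.6 nm.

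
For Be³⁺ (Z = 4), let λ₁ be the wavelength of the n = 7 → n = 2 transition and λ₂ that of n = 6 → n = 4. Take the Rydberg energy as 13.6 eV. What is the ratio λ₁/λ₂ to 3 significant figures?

λ ∝ 1/ΔE ∝ 1/(1/n_f² − 1/n_i²), and the Z² and hc factors cancel in the ratio.
λ₁/λ₂ = (1/4² − 1/6²)/(1/2² − 1/7²) = 0.03472/0.2296 = 0.151.

0.151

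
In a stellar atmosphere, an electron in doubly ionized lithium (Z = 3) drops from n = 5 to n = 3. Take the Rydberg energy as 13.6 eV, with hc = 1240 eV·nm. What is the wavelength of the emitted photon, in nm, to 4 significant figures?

142.5 nm

For Z = 3 the level energies scale as Z², so the effective Rydberg energy is 13.6 × 9 = 122.4 eV.
ΔE = 122.4 × (1/3² − 1/5²) = 122.4 × 0.07111 = 8.704 eV.
λ = hc/ΔE = 1240 / 8.704 = 142.5 nm.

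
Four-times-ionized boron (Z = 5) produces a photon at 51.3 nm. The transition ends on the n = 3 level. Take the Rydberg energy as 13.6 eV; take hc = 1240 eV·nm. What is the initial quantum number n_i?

The photon energy is ΔE = hc/λ = 1240 / 51.3 = 24.17 eV.
With Z = 5, ΔE = 340.0 × (1/n_f² − 1/n_i²), so 1/n_f² − 1/n_i² = 0.07109.
With n_f = 3: 1/n_i² = 1/9 − 0.07109 = 0.04002, so n_i ≈ 5.00.

n_i = 5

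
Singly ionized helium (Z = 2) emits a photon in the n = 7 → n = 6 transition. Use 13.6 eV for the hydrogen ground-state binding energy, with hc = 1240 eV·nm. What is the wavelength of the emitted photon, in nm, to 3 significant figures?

For Z = 2 the level energies scale as Z², so the effective Rydberg energy is 13.6 × 4 = 54.40 eV.
ΔE = 54.40 × (1/6² − 1/7²) = 54.40 × 0.007370 = 0.4009 eV.
λ = hc/ΔE = 1240 / 0.4009 = 3090 nm.

3090 nm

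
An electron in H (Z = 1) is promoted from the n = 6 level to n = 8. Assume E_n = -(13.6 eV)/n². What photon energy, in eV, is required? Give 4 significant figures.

0.1653 eV

E_8 = −13.60/64 = −0.2125 eV and E_6 = −13.60/36 = −0.3778 eV.
The photon energy is |E_8 − E_6| = 0.1653 eV.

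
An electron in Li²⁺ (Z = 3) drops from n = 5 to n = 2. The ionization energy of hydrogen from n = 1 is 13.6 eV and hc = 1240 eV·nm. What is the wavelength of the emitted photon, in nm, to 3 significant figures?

48.2 nm

For Z = 3 the level energies scale as Z², so the effective Rydberg energy is 13.6 × 9 = 122.4 eV.
ΔE = 122.4 × (1/2² − 1/5²) = 122.4 × 0.2100 = 25.70 eV.
λ = hc/ΔE = 1240 / 25.70 = 48.2 nm.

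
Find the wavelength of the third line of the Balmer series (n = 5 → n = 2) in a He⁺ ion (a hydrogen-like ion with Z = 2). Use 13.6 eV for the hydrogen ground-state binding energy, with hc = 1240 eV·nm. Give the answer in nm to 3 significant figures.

The Balmer series terminates on n_f = 2; the third line has n_i = 2+3 = 5.
ΔE = 54.40 × (1/2² − 1/5²) = 11.42 eV.
λ = 1240 / 11.42 = 109 nm.

109 nm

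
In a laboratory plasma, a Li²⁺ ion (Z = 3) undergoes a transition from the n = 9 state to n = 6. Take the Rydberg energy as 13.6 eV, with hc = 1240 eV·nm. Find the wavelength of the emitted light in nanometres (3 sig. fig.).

For Z = 3 the level energies scale as Z², so the effective Rydberg energy is 13.6 × 9 = 122.4 eV.
ΔE = 122.4 × (1/6² − 1/9²) = 122.4 × 0.01543 = 1.889 eV.
λ = hc/ΔE = 1240 / 1.889 = 656 nm.

656 nm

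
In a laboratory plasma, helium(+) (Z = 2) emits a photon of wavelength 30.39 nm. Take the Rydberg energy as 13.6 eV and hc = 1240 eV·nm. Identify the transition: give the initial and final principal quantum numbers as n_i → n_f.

The photon energy is ΔE = hc/λ = 1240 / 30.39 = 40.80 eV.
With Z = 2, ΔE = 54.40 × (1/n_f² − 1/n_i²), so 1/n_f² − 1/n_i² = 0.7501.
Trying n_f = 1 gives 1/n_i² = 0.2499, i.e. n_i ≈ 2; this pair matches.

n_i = 2, n_f = 1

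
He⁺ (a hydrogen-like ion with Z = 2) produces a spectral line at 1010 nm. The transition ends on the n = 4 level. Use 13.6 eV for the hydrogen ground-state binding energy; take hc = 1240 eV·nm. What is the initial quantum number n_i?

n_i = 5

The photon energy is ΔE = hc/λ = 1240 / 1010 = 1.228 eV.
With Z = 2, ΔE = 54.40 × (1/n_f² − 1/n_i²), so 1/n_f² − 1/n_i² = 0.02257.
With n_f = 4: 1/n_i² = 1/16 − 0.02257 = 0.03993, so n_i ≈ 5.00.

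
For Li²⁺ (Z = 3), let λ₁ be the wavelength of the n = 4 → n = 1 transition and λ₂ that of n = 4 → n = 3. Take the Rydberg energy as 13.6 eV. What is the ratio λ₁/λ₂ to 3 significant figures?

λ ∝ 1/ΔE ∝ 1/(1/n_f² − 1/n_i²), and the Z² and hc factors cancel in the ratio.
λ₁/λ₂ = (1/3² − 1/4²)/(1/1² − 1/4²) = 0.04861/0.9375 = 0.0519.

0.0519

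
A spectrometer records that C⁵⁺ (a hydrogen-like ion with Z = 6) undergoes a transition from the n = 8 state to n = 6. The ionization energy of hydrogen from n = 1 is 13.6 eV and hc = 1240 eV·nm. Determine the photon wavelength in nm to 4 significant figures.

208.4 nm

For Z = 6 the level energies scale as Z², so the effective Rydberg energy is 13.6 × 36 = 489.6 eV.
ΔE = 489.6 × (1/6² − 1/8²) = 489.6 × 0.01215 = 5.950 eV.
λ = hc/ΔE = 1240 / 5.950 = 208.4 nm.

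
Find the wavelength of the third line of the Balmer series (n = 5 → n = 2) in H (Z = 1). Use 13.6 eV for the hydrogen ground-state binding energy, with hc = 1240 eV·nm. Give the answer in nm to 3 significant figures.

The Balmer series terminates on n_f = 2; the third line has n_i = 2+3 = 5.
ΔE = 13.60 × (1/2² − 1/5²) = 2.856 eV.
λ = 1240 / 2.856 = 434 nm.

434 nm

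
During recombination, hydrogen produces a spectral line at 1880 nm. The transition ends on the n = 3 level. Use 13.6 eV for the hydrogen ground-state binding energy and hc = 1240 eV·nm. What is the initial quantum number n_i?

The photon energy is ΔE = hc/λ = 1240 / 1880 = 0.6596 eV.
With Z = 1, ΔE = 13.60 × (1/n_f² − 1/n_i²), so 1/n_f² − 1/n_i² = 0.04850.
With n_f = 3: 1/n_i² = 1/9 − 0.04850 = 0.06261, so n_i ≈ 4.00.

n_i = 4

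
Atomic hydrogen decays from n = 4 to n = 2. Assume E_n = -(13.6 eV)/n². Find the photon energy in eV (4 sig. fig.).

E_4 = −13.60/16 = −0.8500 eV and E_2 = −13.60/4 = −3.400 eV.
The photon energy is |E_4 − E_2| = 2.550 eV.

2.550 eV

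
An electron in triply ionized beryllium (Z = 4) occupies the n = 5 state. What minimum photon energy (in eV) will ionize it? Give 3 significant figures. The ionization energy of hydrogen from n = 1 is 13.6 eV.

8.70 eV

E_n = −13.6 Z²/n² = −217.6/n² eV for Z = 4.
E_5 = −217.6/25 = −8.70 eV, so ionization (to E = 0) requires 8.70 eV.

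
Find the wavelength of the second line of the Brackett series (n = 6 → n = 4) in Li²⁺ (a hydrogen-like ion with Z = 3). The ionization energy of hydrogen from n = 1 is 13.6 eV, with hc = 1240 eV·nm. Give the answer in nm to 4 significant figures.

The Brackett series terminates on n_f = 4; the second line has n_i = 4+2 = 6.
ΔE = 122.4 × (1/4² − 1/6²) = 4.250 eV.
λ = 1240 / 4.250 = 291.8 nm.

291.8 nm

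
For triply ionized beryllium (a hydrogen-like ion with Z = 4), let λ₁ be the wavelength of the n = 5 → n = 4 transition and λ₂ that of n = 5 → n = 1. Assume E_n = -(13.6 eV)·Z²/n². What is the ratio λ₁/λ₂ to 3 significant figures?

λ ∝ 1/ΔE ∝ 1/(1/n_f² − 1/n_i²), and the Z² and hc factors cancel in the ratio.
λ₁/λ₂ = (1/1² − 1/5²)/(1/4² − 1/5²) = 0.9600/0.02250 = 42.7.

42.7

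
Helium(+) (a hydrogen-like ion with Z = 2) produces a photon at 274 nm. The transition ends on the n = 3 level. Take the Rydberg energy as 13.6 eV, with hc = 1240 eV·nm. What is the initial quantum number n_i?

The photon energy is ΔE = hc/λ = 1240 / 274 = 4.526 eV.
With Z = 2, ΔE = 54.40 × (1/n_f² − 1/n_i²), so 1/n_f² − 1/n_i² = 0.08319.
With n_f = 3: 1/n_i² = 1/9 − 0.08319 = 0.02792, so n_i ≈ 5.98.

n_i = 6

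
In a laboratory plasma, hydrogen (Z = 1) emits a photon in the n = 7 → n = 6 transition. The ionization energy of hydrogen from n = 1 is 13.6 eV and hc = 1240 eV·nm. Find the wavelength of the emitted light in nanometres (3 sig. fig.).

ΔE = 13.60 × (1/6² − 1/7²) = 13.60 × 0.007370 = 0.1002 eV.
λ = hc/ΔE = 1240 / 0.1002 = 12400 nm.

12400 nm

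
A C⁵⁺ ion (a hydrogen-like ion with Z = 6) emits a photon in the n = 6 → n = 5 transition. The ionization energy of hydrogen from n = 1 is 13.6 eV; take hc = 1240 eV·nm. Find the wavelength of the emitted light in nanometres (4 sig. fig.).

For Z = 6 the level energies scale as Z², so the effective Rydberg energy is 13.6 × 36 = 489.6 eV.
ΔE = 489.6 × (1/5² − 1/6²) = 489.6 × 0.01222 = 5.984 eV.
λ = hc/ΔE = 1240 / 5.984 = 207.2 nm.

207.2 nm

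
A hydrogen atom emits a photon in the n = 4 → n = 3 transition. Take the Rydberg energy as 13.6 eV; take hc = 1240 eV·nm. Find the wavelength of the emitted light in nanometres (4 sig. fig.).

1876 nm

ΔE = 13.60 × (1/3² − 1/4²) = 13.60 × 0.04861 = 0.6611 eV.
λ = hc/ΔE = 1240 / 0.6611 = 1876 nm.
This line belongs to the Paschen series.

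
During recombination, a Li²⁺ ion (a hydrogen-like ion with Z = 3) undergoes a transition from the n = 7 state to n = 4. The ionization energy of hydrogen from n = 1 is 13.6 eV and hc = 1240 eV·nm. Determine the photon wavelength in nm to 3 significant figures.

241 nm

For Z = 3 the level energies scale as Z², so the effective Rydberg energy is 13.6 × 9 = 122.4 eV.
ΔE = 122.4 × (1/4² − 1/7²) = 122.4 × 0.04209 = 5.152 eV.
λ = hc/ΔE = 1240 / 5.152 = 241 nm.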